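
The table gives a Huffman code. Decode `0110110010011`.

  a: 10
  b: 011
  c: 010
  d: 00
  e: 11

Read left to right; each codeword is recognised as soon as it completes (prefix code):
  011→b | 011→b | 00→d | 10→a | 011→b
Decoded message: bbdab

bbdab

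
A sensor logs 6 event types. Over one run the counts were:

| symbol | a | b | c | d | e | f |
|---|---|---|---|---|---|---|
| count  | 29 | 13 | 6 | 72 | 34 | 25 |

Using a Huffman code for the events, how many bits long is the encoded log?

412

Greedily combine the two least-frequent nodes:
combine c(6), b(13) → 19
combine 19, f(25) → 44
combine a(29), e(34) → 63
combine 44, 63 → 107
combine d(72), 107 → 179
Total encoded bits = sum of merged weights = 19 + 44 + 63 + 107 + 179 = 412.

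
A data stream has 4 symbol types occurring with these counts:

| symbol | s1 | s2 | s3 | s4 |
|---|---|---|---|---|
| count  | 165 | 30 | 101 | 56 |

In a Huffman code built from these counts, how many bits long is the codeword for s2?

Build the tree from the bottom:
combine s2(30), s4(56) → 86
combine 86, s3(101) → 187
combine s1(165), 187 → 352
s2's leaf is at depth 3, giving a 3-bit codeword.

3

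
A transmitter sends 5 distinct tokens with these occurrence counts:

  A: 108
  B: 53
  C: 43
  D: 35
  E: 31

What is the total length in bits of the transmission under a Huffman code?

594

Greedily combine the two least-frequent nodes:
merge E(31) and D(35): 66
merge C(43) and B(53): 96
merge 66 and 96: 162
merge A(108) and 162: 270
The encoded length is the sum of every internal node's weight: 66 + 96 + 162 + 270 = 594 bits.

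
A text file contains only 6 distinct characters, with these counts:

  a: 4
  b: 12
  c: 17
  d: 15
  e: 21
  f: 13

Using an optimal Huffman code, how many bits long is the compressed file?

208

Merge the two smallest weights repeatedly:
merge a(4) and b(12): 16
merge f(13) and d(15): 28
merge 16 and c(17): 33
merge e(21) and 28: 49
merge 33 and 49: 82
Total encoded bits = sum of merged weights = 16 + 28 + 33 + 49 + 82 = 208.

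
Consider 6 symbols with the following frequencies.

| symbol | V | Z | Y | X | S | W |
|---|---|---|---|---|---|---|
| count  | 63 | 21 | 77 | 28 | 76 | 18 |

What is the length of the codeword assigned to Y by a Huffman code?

2

Build the tree from the bottom:
combine W(18), Z(21) → 39
combine X(28), 39 → 67
combine V(63), 67 → 130
combine S(76), Y(77) → 153
combine 130, 153 → 283
Y's leaf is at depth 2, giving a 2-bit codeword.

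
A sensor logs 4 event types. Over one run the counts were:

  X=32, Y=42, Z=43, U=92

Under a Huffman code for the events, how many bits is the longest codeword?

3

Merge the two lowest-weight nodes at each step:
X(32) + Y(42) → 74
Z(43) + 74 → 117
U(92) + 117 → 209
The first pair merged (X, Y) ends up deepest, at depth 3.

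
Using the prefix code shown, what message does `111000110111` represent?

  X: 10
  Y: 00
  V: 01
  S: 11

SXYSVS

Read left to right; each codeword is recognised as soon as it completes (prefix code):
  11→S | 10→X | 00→Y | 11→S | 01→V | 11→S
Decoded message: SXYSVS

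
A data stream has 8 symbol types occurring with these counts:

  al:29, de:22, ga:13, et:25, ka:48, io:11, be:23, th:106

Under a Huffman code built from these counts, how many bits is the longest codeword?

5

Merge the two lowest-weight nodes at each step:
merge io(11) and ga(13): 24
merge de(22) and be(23): 45
merge 24 and et(25): 49
merge al(29) and 45: 74
merge ka(48) and 49: 97
merge 74 and 97: 171
merge th(106) and 171: 277
Maximum depth reached is 5.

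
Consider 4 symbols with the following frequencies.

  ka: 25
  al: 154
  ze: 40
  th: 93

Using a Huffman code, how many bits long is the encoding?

535

Merge the two smallest weights repeatedly:
ka(25) + ze(40) → 65
65 + th(93) → 158
al(154) + 158 → 312
Each symbol's bit-cost is frequency × depth; summing gives 535 bits (equivalently 65 + 158 + 312).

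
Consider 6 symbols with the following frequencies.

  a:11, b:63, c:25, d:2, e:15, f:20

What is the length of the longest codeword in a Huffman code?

4

Merge the two lowest-weight nodes at each step:
combine d(2), a(11) → 13
combine 13, e(15) → 28
combine f(20), c(25) → 45
combine 28, 45 → 73
combine b(63), 73 → 136
The rarest symbols sit at the bottom; the longest codeword is 4 bits.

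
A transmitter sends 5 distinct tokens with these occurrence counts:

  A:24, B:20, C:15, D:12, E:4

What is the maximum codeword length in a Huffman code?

3

Merge the two lowest-weight nodes at each step:
merge E(4) and D(12): 16
merge C(15) and 16: 31
merge B(20) and A(24): 44
merge 31 and 44: 75
The rarest symbols sit at the bottom; the longest codeword is 3 bits.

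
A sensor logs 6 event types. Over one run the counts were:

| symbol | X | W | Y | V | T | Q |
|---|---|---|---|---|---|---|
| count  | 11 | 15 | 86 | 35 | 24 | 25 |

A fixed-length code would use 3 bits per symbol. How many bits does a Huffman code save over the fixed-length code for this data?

Fixed-length: 3 bits × 196 symbols = 588 bits.
Huffman merges:
X(11) + W(15) → 26
T(24) + Q(25) → 49
26 + V(35) → 61
49 + 61 → 110
Y(86) + 110 → 196
Huffman total = 26 + 49 + 61 + 110 + 196 = 442 bits.
Saving = 588 − 442 = 146 bits.

146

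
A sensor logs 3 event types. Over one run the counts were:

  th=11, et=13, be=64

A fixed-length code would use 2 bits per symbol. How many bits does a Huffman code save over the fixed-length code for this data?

Fixed-length: 2 bits × 88 symbols = 176 bits.
Huffman merges:
merge th(11) and et(13): 24
merge 24 and be(64): 88
Huffman total = 24 + 88 = 112 bits.
Saving = 176 − 112 = 64 bits.

64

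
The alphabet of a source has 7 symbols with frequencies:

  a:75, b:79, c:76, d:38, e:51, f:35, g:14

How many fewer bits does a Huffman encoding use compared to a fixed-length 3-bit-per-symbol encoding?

106

Fixed-length: 3 bits × 368 symbols = 1104 bits.
Huffman merges:
merge g(14) and f(35): 49
merge d(38) and 49: 87
merge e(51) and a(75): 126
merge c(76) and b(79): 155
merge 87 and 126: 213
merge 155 and 213: 368
Huffman total = 49 + 87 + 126 + 155 + 213 + 368 = 998 bits.
Saving = 1104 − 998 = 106 bits.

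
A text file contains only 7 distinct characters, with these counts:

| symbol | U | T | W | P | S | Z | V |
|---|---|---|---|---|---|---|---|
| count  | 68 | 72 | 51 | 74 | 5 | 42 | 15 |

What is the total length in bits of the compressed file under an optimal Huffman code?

849

Greedily combine the two least-frequent nodes:
combine S(5), V(15) → 20
combine 20, Z(42) → 62
combine W(51), 62 → 113
combine U(68), T(72) → 140
combine P(74), 113 → 187
combine 140, 187 → 327
Each symbol's bit-cost is frequency × depth; summing gives 849 bits (equivalently 20 + 62 + 113 + 140 + 187 + 327).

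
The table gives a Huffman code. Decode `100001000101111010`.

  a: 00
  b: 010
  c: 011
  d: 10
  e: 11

Read left to right; each codeword is recognised as soon as it completes (prefix code):
  10→d | 00→a | 010→b | 00→a | 10→d | 11→e | 11→e | 010→b
Decoded message: dabadeeb

dabadeeb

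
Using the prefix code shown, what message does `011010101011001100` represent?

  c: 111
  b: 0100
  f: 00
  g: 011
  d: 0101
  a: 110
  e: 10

Read left to right; each codeword is recognised as soon as it completes (prefix code):
  011→g | 0101→d | 0101→d | 10→e | 011→g | 00→f
Decoded message: gddegf

gddegf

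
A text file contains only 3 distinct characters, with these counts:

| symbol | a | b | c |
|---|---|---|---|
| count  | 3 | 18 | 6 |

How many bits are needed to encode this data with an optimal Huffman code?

36

Merge the two smallest weights repeatedly:
a(3) + c(6) → 9
9 + b(18) → 27
Total encoded bits = sum of merged weights = 9 + 27 = 36.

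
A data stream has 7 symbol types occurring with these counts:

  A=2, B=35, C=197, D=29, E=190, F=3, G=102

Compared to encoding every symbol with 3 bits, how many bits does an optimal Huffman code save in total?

Fixed-length: 3 bits × 558 symbols = 1674 bits.
Huffman merges:
combine A(2), F(3) → 5
combine 5, D(29) → 34
combine 34, B(35) → 69
combine 69, G(102) → 171
combine 171, E(190) → 361
combine C(197), 361 → 558
Huffman total = 5 + 34 + 69 + 171 + 361 + 558 = 1198 bits.
Saving = 1674 − 1198 = 476 bits.

476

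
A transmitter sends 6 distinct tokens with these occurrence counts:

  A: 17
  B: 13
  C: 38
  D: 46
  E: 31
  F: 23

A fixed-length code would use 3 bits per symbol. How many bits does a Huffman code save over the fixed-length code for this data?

85

Fixed-length: 3 bits × 168 symbols = 504 bits.
Huffman merges:
merge B(13) and A(17): 30
merge F(23) and 30: 53
merge E(31) and C(38): 69
merge D(46) and 53: 99
merge 69 and 99: 168
Huffman total = 30 + 53 + 69 + 99 + 168 = 419 bits.
Saving = 504 − 419 = 85 bits.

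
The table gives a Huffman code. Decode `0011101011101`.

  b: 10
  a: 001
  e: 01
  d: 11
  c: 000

adeede

Read left to right; each codeword is recognised as soon as it completes (prefix code):
  001→a | 11→d | 01→e | 01→e | 11→d | 01→e
Decoded message: adeede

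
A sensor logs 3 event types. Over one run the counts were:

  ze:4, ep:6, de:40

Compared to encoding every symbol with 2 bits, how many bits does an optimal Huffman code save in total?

40

Fixed-length: 2 bits × 50 symbols = 100 bits.
Huffman merges:
ze(4) + ep(6) → 10
10 + de(40) → 50
Huffman total = 10 + 50 = 60 bits.
Saving = 100 − 60 = 40 bits.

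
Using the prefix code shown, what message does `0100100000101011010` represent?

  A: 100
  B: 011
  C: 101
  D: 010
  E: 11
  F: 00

DDFFCBD

Read left to right; each codeword is recognised as soon as it completes (prefix code):
  010→D | 010→D | 00→F | 00→F | 101→C | 011→B | 010→D
Decoded message: DDFFCBD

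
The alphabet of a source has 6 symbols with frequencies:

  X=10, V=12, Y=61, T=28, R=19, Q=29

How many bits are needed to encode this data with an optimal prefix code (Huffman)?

Build the Huffman tree bottom-up:
X(10) + V(12) → 22
R(19) + 22 → 41
T(28) + Q(29) → 57
41 + 57 → 98
Y(61) + 98 → 159
The encoded length is the sum of every internal node's weight: 22 + 41 + 57 + 98 + 159 = 377 bits.

377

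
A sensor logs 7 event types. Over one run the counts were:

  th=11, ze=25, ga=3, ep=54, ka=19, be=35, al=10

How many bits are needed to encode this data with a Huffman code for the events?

Greedily combine the two least-frequent nodes:
combine ga(3), al(10) → 13
combine th(11), 13 → 24
combine ka(19), 24 → 43
combine ze(25), be(35) → 60
combine 43, ep(54) → 97
combine 60, 97 → 157
Total encoded bits = sum of merged weights = 13 + 24 + 43 + 60 + 97 + 157 = 394.

394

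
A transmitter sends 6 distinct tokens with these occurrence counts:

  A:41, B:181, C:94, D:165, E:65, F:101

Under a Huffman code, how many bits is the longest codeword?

3

Merge the two lowest-weight nodes at each step:
merge A(41) and E(65): 106
merge C(94) and F(101): 195
merge 106 and D(165): 271
merge B(181) and 195: 376
merge 271 and 376: 647
The rarest symbols sit at the bottom; the longest codeword is 3 bits.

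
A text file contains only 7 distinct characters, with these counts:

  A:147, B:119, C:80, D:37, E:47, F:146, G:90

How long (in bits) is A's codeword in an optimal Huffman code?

Build the tree from the bottom:
D(37) + E(47) → 84
C(80) + 84 → 164
G(90) + B(119) → 209
F(146) + A(147) → 293
164 + 209 → 373
293 + 373 → 666
The subtree containing A is merged 2 times, so code length = 2.

2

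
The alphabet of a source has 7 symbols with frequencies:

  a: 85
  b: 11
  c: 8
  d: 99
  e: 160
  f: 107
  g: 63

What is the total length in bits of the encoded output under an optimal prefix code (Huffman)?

Greedily combine the two least-frequent nodes:
merge c(8) and b(11): 19
merge 19 and g(63): 82
merge 82 and a(85): 167
merge d(99) and f(107): 206
merge e(160) and 167: 327
merge 206 and 327: 533
Each symbol's bit-cost is frequency × depth; summing gives 1334 bits (equivalently 19 + 82 + 167 + 206 + 327 + 533).

1334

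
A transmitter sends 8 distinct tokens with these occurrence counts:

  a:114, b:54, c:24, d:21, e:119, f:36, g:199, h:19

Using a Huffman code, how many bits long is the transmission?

Merge the two smallest weights repeatedly:
merge h(19) and d(21): 40
merge c(24) and f(36): 60
merge 40 and b(54): 94
merge 60 and 94: 154
merge a(114) and e(119): 233
merge 154 and g(199): 353
merge 233 and 353: 586
Total encoded bits = sum of merged weights = 40 + 60 + 94 + 154 + 233 + 353 + 586 = 1520.

1520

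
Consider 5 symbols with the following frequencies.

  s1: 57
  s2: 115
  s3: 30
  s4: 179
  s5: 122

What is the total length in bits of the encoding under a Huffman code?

1093

Build the Huffman tree bottom-up:
combine s3(30), s1(57) → 87
combine 87, s2(115) → 202
combine s5(122), s4(179) → 301
combine 202, 301 → 503
Each symbol's bit-cost is frequency × depth; summing gives 1093 bits (equivalently 87 + 202 + 301 + 503).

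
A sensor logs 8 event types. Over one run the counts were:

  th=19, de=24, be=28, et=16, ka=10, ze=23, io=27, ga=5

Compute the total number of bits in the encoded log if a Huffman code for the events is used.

Greedily combine the two least-frequent nodes:
merge ga(5) and ka(10): 15
merge 15 and et(16): 31
merge th(19) and ze(23): 42
merge de(24) and io(27): 51
merge be(28) and 31: 59
merge 42 and 51: 93
merge 59 and 93: 152
Total encoded bits = sum of merged weights = 15 + 31 + 42 + 51 + 59 + 93 + 152 = 443.

443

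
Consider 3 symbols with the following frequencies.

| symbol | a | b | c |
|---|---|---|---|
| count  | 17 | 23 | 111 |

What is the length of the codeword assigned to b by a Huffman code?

Repeatedly merge the two smallest:
a(17) + b(23) → 40
40 + c(111) → 151
b's leaf is at depth 2, giving a 2-bit codeword.

2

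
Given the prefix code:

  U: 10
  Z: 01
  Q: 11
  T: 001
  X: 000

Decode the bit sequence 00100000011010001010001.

TXXQZXUUT

Read left to right; each codeword is recognised as soon as it completes (prefix code):
  001→T | 000→X | 000→X | 11→Q | 01→Z | 000→X | 10→U | 10→U | 001→T
Decoded message: TXXQZXUUT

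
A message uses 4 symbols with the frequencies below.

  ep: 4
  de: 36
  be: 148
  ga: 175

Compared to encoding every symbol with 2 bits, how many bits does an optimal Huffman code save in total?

135

Fixed-length: 2 bits × 363 symbols = 726 bits.
Huffman merges:
ep(4) + de(36) → 40
40 + be(148) → 188
ga(175) + 188 → 363
Huffman total = 40 + 188 + 363 = 591 bits.
Saving = 726 − 591 = 135 bits.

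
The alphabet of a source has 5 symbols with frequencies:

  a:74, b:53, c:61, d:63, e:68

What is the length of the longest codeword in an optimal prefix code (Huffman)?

3

Merge the two lowest-weight nodes at each step:
b(53) + c(61) → 114
d(63) + e(68) → 131
a(74) + 114 → 188
131 + 188 → 319
The first pair merged (b, c) ends up deepest, at depth 3.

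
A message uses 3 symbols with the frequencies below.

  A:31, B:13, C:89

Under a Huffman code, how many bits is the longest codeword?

2

Merge the two lowest-weight nodes at each step:
B(13) + A(31) → 44
44 + C(89) → 133
The first pair merged (B, A) ends up deepest, at depth 2.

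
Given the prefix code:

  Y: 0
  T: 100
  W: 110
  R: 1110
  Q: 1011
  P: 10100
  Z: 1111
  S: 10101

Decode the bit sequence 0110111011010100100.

Read left to right; each codeword is recognised as soon as it completes (prefix code):
  0→Y | 110→W | 1110→R | 110→W | 10100→P | 100→T
Decoded message: YWRWPT

YWRWPT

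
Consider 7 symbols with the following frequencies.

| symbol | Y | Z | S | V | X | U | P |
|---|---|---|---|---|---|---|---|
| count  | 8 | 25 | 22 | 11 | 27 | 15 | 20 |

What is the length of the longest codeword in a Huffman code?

4

Merge the two lowest-weight nodes at each step:
Y(8) + V(11) → 19
U(15) + 19 → 34
P(20) + S(22) → 42
Z(25) + X(27) → 52
34 + 42 → 76
52 + 76 → 128
Maximum depth reached is 4.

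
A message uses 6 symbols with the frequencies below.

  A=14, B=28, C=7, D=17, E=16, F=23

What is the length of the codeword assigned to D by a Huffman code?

Build the tree from the bottom:
combine C(7), A(14) → 21
combine E(16), D(17) → 33
combine 21, F(23) → 44
combine B(28), 33 → 61
combine 44, 61 → 105
D's leaf is at depth 3, giving a 3-bit codeword.

3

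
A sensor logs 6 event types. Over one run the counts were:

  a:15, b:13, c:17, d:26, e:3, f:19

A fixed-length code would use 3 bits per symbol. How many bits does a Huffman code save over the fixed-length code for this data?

Fixed-length: 3 bits × 93 symbols = 279 bits.
Huffman merges:
e(3) + b(13) → 16
a(15) + 16 → 31
c(17) + f(19) → 36
d(26) + 31 → 57
36 + 57 → 93
Huffman total = 16 + 31 + 36 + 57 + 93 = 233 bits.
Saving = 279 − 233 = 46 bits.

46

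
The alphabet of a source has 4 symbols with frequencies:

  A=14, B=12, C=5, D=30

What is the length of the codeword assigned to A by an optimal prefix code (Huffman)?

Huffman merges, smallest pair first:
C(5) + B(12) → 17
A(14) + 17 → 31
D(30) + 31 → 61
A sits 2 levels below the root, so its codeword is 2 bits.

2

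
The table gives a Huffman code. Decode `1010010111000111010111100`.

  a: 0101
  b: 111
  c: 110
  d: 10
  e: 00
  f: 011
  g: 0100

Read left to right; each codeword is recognised as soon as it completes (prefix code):
  10→d | 10→d | 0101→a | 110→c | 00→e | 111→b | 0101→a | 111→b | 00→e
Decoded message: ddacebabe

ddacebabe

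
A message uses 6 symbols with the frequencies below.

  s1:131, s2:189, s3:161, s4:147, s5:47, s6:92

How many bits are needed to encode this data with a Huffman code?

1943

Greedily combine the two least-frequent nodes:
s5(47) + s6(92) → 139
s1(131) + 139 → 270
s4(147) + s3(161) → 308
s2(189) + 270 → 459
308 + 459 → 767
Each symbol's bit-cost is frequency × depth; summing gives 1943 bits (equivalently 139 + 270 + 308 + 459 + 767).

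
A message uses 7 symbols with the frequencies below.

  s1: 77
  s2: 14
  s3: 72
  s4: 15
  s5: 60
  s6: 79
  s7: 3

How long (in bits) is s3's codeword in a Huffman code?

2

Huffman merges, smallest pair first:
combine s7(3), s2(14) → 17
combine s4(15), 17 → 32
combine 32, s5(60) → 92
combine s3(72), s1(77) → 149
combine s6(79), 92 → 171
combine 149, 171 → 320
The subtree containing s3 is merged 2 times, so code length = 2.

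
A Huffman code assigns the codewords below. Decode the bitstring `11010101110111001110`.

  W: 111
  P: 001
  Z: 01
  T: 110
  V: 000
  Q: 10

TQQWZTZT

Read left to right; each codeword is recognised as soon as it completes (prefix code):
  110→T | 10→Q | 10→Q | 111→W | 01→Z | 110→T | 01→Z | 110→T
Decoded message: TQQWZTZT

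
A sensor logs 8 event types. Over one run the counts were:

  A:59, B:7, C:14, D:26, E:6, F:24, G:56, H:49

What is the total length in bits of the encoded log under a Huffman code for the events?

Build the Huffman tree bottom-up:
E(6) + B(7) → 13
13 + C(14) → 27
F(24) + D(26) → 50
27 + H(49) → 76
50 + G(56) → 106
A(59) + 76 → 135
106 + 135 → 241
Total encoded bits = sum of merged weights = 13 + 27 + 50 + 76 + 106 + 135 + 241 = 648.

648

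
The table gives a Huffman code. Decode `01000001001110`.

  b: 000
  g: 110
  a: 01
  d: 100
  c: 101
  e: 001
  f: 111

Read left to right; each codeword is recognised as soon as it completes (prefix code):
  01→a | 000→b | 001→e | 001→e | 110→g
Decoded message: abeeg

abeeg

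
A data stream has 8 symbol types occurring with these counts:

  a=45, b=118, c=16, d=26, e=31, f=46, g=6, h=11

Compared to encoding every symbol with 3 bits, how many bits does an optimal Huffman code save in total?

129

Fixed-length: 3 bits × 299 symbols = 897 bits.
Huffman merges:
merge g(6) and h(11): 17
merge c(16) and 17: 33
merge d(26) and e(31): 57
merge 33 and a(45): 78
merge f(46) and 57: 103
merge 78 and 103: 181
merge b(118) and 181: 299
Huffman total = 17 + 33 + 57 + 78 + 103 + 181 + 299 = 768 bits.
Saving = 897 − 768 = 129 bits.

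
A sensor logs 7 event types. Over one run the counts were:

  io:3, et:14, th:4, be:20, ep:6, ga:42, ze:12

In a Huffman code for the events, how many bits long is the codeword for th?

5

Build the tree from the bottom:
io(3) + th(4) → 7
ep(6) + 7 → 13
ze(12) + 13 → 25
et(14) + be(20) → 34
25 + 34 → 59
ga(42) + 59 → 101
The subtree containing th is merged 5 times, so code length = 5.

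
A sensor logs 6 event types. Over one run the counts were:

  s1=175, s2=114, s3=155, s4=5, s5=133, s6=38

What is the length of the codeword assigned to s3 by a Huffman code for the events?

Huffman merges, smallest pair first:
s4(5) + s6(38) → 43
43 + s2(114) → 157
s5(133) + s3(155) → 288
157 + s1(175) → 332
288 + 332 → 620
The subtree containing s3 is merged 2 times, so code length = 2.

2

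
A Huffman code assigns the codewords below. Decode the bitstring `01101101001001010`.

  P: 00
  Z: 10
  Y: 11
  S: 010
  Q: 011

QQSSSZ

Read left to right; each codeword is recognised as soon as it completes (prefix code):
  011→Q | 011→Q | 010→S | 010→S | 010→S | 10→Z
Decoded message: QQSSSZ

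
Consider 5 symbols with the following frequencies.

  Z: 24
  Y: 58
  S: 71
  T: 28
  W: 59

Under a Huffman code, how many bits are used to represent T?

Build the tree from the bottom:
merge Z(24) and T(28): 52
merge 52 and Y(58): 110
merge W(59) and S(71): 130
merge 110 and 130: 240
T sits 3 levels below the root, so its codeword is 3 bits.

3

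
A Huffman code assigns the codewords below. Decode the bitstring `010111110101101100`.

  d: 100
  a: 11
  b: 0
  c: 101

Read left to right; each codeword is recognised as soon as it completes (prefix code):
  0→b | 101→c | 11→a | 11→a | 0→b | 101→c | 101→c | 100→d
Decoded message: bcaabccd

bcaabccd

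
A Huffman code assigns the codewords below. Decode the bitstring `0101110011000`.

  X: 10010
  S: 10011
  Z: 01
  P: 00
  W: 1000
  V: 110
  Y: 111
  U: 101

ZZVZW

Read left to right; each codeword is recognised as soon as it completes (prefix code):
  01→Z | 01→Z | 110→V | 01→Z | 1000→W
Decoded message: ZZVZW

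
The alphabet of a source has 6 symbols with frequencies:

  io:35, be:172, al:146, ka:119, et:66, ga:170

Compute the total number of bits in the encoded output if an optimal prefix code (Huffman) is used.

Build the Huffman tree bottom-up:
merge io(35) and et(66): 101
merge 101 and ka(119): 220
merge al(146) and ga(170): 316
merge be(172) and 220: 392
merge 316 and 392: 708
Each symbol's bit-cost is frequency × depth; summing gives 1737 bits (equivalently 101 + 220 + 316 + 392 + 708).

1737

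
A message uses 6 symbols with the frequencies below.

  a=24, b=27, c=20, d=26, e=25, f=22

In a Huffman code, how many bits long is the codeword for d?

Repeatedly merge the two smallest:
merge c(20) and f(22): 42
merge a(24) and e(25): 49
merge d(26) and b(27): 53
merge 42 and 49: 91
merge 53 and 91: 144
The subtree containing d is merged 2 times, so code length = 2.

2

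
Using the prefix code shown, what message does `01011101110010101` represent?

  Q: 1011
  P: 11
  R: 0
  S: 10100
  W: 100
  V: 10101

Read left to right; each codeword is recognised as soon as it completes (prefix code):
  0→R | 1011→Q | 1011→Q | 100→W | 10101→V
Decoded message: RQQWV

RQQWV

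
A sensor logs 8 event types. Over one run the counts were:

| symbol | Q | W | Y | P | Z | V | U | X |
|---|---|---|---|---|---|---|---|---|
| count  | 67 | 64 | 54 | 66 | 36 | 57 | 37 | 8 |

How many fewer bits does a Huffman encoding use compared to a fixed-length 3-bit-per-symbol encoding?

Fixed-length: 3 bits × 389 symbols = 1167 bits.
Huffman merges:
combine X(8), Z(36) → 44
combine U(37), 44 → 81
combine Y(54), V(57) → 111
combine W(64), P(66) → 130
combine Q(67), 81 → 148
combine 111, 130 → 241
combine 148, 241 → 389
Huffman total = 44 + 81 + 111 + 130 + 148 + 241 + 389 = 1144 bits.
Saving = 1167 − 1144 = 23 bits.

23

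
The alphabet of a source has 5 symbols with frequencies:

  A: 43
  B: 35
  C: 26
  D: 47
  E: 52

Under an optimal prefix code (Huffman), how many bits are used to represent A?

2

Huffman merges, smallest pair first:
combine C(26), B(35) → 61
combine A(43), D(47) → 90
combine E(52), 61 → 113
combine 90, 113 → 203
A's leaf is at depth 2, giving a 2-bit codeword.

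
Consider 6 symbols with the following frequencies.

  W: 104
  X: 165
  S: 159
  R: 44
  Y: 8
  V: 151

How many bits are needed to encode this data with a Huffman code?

Greedily combine the two least-frequent nodes:
combine Y(8), R(44) → 52
combine 52, W(104) → 156
combine V(151), 156 → 307
combine S(159), X(165) → 324
combine 307, 324 → 631
Each symbol's bit-cost is frequency × depth; summing gives 1470 bits (equivalently 52 + 156 + 307 + 324 + 631).

1470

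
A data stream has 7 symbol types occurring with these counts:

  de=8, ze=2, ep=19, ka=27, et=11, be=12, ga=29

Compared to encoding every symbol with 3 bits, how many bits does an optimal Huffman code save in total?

46

Fixed-length: 3 bits × 108 symbols = 324 bits.
Huffman merges:
merge ze(2) and de(8): 10
merge 10 and et(11): 21
merge be(12) and ep(19): 31
merge 21 and ka(27): 48
merge ga(29) and 31: 60
merge 48 and 60: 108
Huffman total = 10 + 21 + 31 + 48 + 60 + 108 = 278 bits.
Saving = 324 − 278 = 46 bits.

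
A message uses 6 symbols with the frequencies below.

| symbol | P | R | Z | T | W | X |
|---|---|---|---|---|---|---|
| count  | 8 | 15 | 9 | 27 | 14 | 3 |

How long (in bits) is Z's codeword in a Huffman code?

3

Build the tree from the bottom:
merge X(3) and P(8): 11
merge Z(9) and 11: 20
merge W(14) and R(15): 29
merge 20 and T(27): 47
merge 29 and 47: 76
Z sits 3 levels below the root, so its codeword is 3 bits.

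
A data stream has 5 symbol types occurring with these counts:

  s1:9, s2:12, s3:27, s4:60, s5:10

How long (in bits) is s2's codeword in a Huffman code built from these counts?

Repeatedly merge the two smallest:
merge s1(9) and s5(10): 19
merge s2(12) and 19: 31
merge s3(27) and 31: 58
merge 58 and s4(60): 118
s2's leaf is at depth 3, giving a 3-bit codeword.

3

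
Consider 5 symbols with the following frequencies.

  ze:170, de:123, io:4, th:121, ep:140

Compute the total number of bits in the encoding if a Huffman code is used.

1241

Merge the two smallest weights repeatedly:
combine io(4), th(121) → 125
combine de(123), 125 → 248
combine ep(140), ze(170) → 310
combine 248, 310 → 558
Each symbol's bit-cost is frequency × depth; summing gives 1241 bits (equivalently 125 + 248 + 310 + 558).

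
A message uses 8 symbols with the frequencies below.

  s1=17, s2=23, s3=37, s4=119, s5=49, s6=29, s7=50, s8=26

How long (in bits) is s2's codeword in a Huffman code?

Repeatedly merge the two smallest:
combine s1(17), s2(23) → 40
combine s8(26), s6(29) → 55
combine s3(37), 40 → 77
combine s5(49), s7(50) → 99
combine 55, 77 → 132
combine 99, s4(119) → 218
combine 132, 218 → 350
The subtree containing s2 is merged 4 times, so code length = 4.

4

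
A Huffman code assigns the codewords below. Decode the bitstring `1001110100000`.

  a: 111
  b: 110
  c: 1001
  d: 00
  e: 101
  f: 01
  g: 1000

cbgd

Read left to right; each codeword is recognised as soon as it completes (prefix code):
  1001→c | 110→b | 1000→g | 00→d
Decoded message: cbgd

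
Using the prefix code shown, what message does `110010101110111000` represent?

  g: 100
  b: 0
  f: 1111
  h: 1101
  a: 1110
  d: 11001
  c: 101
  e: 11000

dbche

Read left to right; each codeword is recognised as soon as it completes (prefix code):
  11001→d | 0→b | 101→c | 1101→h | 11000→e
Decoded message: dbche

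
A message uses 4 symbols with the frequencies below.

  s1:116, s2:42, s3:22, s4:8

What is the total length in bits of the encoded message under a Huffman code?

Greedily combine the two least-frequent nodes:
merge s4(8) and s3(22): 30
merge 30 and s2(42): 72
merge 72 and s1(116): 188
The encoded length is the sum of every internal node's weight: 30 + 72 + 188 = 290 bits.

290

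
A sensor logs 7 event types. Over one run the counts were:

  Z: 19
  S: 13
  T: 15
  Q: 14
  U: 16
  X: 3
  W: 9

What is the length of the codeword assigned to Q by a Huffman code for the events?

Huffman merges, smallest pair first:
combine X(3), W(9) → 12
combine 12, S(13) → 25
combine Q(14), T(15) → 29
combine U(16), Z(19) → 35
combine 25, 29 → 54
combine 35, 54 → 89
Q's leaf is at depth 3, giving a 3-bit codeword.

3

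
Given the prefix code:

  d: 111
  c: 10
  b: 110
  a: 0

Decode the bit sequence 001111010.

Read left to right; each codeword is recognised as soon as it completes (prefix code):
  0→a | 0→a | 111→d | 10→c | 10→c
Decoded message: aadcc

aadcc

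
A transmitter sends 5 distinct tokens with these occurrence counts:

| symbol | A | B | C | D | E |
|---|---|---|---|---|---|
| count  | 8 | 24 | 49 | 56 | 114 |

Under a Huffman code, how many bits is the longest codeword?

4

Merge the two lowest-weight nodes at each step:
merge A(8) and B(24): 32
merge 32 and C(49): 81
merge D(56) and 81: 137
merge E(114) and 137: 251
The first pair merged (A, B) ends up deepest, at depth 4.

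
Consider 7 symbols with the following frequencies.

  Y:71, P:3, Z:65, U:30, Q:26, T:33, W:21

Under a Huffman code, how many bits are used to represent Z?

Repeatedly merge the two smallest:
merge P(3) and W(21): 24
merge 24 and Q(26): 50
merge U(30) and T(33): 63
merge 50 and 63: 113
merge Z(65) and Y(71): 136
merge 113 and 136: 249
Z's leaf is at depth 2, giving a 2-bit codeword.

2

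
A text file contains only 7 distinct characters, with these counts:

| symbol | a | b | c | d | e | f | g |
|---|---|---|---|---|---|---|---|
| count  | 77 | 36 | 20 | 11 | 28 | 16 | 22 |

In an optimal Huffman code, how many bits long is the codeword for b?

2

Repeatedly merge the two smallest:
merge d(11) and f(16): 27
merge c(20) and g(22): 42
merge 27 and e(28): 55
merge b(36) and 42: 78
merge 55 and a(77): 132
merge 78 and 132: 210
b's leaf is at depth 2, giving a 2-bit codeword.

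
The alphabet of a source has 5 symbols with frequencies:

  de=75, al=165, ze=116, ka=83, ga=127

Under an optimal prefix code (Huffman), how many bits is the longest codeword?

3

Merge the two lowest-weight nodes at each step:
de(75) + ka(83) → 158
ze(116) + ga(127) → 243
158 + al(165) → 323
243 + 323 → 566
The first pair merged (de, ka) ends up deepest, at depth 3.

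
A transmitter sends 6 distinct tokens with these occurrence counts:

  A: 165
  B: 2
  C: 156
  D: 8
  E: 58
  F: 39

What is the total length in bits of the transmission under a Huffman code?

Build the Huffman tree bottom-up:
B(2) + D(8) → 10
10 + F(39) → 49
49 + E(58) → 107
107 + C(156) → 263
A(165) + 263 → 428
The encoded length is the sum of every internal node's weight: 10 + 49 + 107 + 263 + 428 = 857 bits.

857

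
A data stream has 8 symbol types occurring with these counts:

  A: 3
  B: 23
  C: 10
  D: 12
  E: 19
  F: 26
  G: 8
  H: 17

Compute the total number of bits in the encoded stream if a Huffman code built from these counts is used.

Greedily combine the two least-frequent nodes:
A(3) + G(8) → 11
C(10) + 11 → 21
D(12) + H(17) → 29
E(19) + 21 → 40
B(23) + F(26) → 49
29 + 40 → 69
49 + 69 → 118
The encoded length is the sum of every internal node's weight: 11 + 21 + 29 + 40 + 49 + 69 + 118 = 337 bits.

337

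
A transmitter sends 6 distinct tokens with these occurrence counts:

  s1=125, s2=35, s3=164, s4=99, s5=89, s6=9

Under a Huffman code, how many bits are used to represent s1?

2

Huffman merges, smallest pair first:
s6(9) + s2(35) → 44
44 + s5(89) → 133
s4(99) + s1(125) → 224
133 + s3(164) → 297
224 + 297 → 521
The subtree containing s1 is merged 2 times, so code length = 2.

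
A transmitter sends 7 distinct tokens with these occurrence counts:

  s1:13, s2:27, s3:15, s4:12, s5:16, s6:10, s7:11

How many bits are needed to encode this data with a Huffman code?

285

Merge the two smallest weights repeatedly:
merge s6(10) and s7(11): 21
merge s4(12) and s1(13): 25
merge s3(15) and s5(16): 31
merge 21 and 25: 46
merge s2(27) and 31: 58
merge 46 and 58: 104
Total encoded bits = sum of merged weights = 21 + 25 + 31 + 46 + 58 + 104 = 285.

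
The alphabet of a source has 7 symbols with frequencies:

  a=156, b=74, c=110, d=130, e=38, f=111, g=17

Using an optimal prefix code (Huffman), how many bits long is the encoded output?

Merge the two smallest weights repeatedly:
combine g(17), e(38) → 55
combine 55, b(74) → 129
combine c(110), f(111) → 221
combine 129, d(130) → 259
combine a(156), 221 → 377
combine 259, 377 → 636
Each symbol's bit-cost is frequency × depth; summing gives 1677 bits (equivalently 55 + 129 + 221 + 259 + 377 + 636).

1677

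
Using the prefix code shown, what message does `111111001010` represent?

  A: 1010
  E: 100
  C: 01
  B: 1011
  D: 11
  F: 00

DDDFA

Read left to right; each codeword is recognised as soon as it completes (prefix code):
  11→D | 11→D | 11→D | 00→F | 1010→A
Decoded message: DDDFA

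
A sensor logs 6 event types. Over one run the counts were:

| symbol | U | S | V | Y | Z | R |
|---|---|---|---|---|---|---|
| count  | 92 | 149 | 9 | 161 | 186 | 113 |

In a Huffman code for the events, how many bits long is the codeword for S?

Huffman merges, smallest pair first:
V(9) + U(92) → 101
101 + R(113) → 214
S(149) + Y(161) → 310
Z(186) + 214 → 400
310 + 400 → 710
S's leaf is at depth 2, giving a 2-bit codeword.

2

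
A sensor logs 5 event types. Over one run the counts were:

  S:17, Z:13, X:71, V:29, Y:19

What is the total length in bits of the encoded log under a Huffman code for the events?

Build the Huffman tree bottom-up:
Z(13) + S(17) → 30
Y(19) + V(29) → 48
30 + 48 → 78
X(71) + 78 → 149
The encoded length is the sum of every internal node's weight: 30 + 48 + 78 + 149 = 305 bits.

305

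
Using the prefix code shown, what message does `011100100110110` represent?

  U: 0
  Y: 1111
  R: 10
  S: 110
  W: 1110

Read left to right; each codeword is recognised as soon as it completes (prefix code):
  0→U | 1110→W | 0→U | 10→R | 0→U | 110→S | 110→S
Decoded message: UWURUSS

UWURUSS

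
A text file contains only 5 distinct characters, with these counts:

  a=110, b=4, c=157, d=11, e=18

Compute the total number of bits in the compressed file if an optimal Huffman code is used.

Greedily combine the two least-frequent nodes:
b(4) + d(11) → 15
15 + e(18) → 33
33 + a(110) → 143
143 + c(157) → 300
The encoded length is the sum of every internal node's weight: 15 + 33 + 143 + 300 = 491 bits.

491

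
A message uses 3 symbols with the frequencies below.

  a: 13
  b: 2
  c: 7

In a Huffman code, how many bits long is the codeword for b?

2

Build the tree from the bottom:
combine b(2), c(7) → 9
combine 9, a(13) → 22
b's leaf is at depth 2, giving a 2-bit codeword.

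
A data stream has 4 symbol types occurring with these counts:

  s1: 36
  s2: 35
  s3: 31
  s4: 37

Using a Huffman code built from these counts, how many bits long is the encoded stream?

Greedily combine the two least-frequent nodes:
combine s3(31), s2(35) → 66
combine s1(36), s4(37) → 73
combine 66, 73 → 139
Each symbol's bit-cost is frequency × depth; summing gives 278 bits (equivalently 66 + 73 + 139).

278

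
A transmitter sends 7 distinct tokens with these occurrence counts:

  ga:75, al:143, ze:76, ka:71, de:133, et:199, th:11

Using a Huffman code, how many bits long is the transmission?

Build the Huffman tree bottom-up:
combine th(11), ka(71) → 82
combine ga(75), ze(76) → 151
combine 82, de(133) → 215
combine al(143), 151 → 294
combine et(199), 215 → 414
combine 294, 414 → 708
Total encoded bits = sum of merged weights = 82 + 151 + 215 + 294 + 414 + 708 = 1864.

1864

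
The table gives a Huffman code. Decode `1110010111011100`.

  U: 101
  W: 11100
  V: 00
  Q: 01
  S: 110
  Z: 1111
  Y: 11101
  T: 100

Read left to right; each codeword is recognised as soon as it completes (prefix code):
  11100→W | 101→U | 110→S | 11100→W
Decoded message: WUSW

WUSW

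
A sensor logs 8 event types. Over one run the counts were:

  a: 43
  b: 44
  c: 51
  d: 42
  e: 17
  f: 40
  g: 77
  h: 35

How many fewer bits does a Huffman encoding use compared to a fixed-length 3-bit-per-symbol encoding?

Fixed-length: 3 bits × 349 symbols = 1047 bits.
Huffman merges:
merge e(17) and h(35): 52
merge f(40) and d(42): 82
merge a(43) and b(44): 87
merge c(51) and 52: 103
merge g(77) and 82: 159
merge 87 and 103: 190
merge 159 and 190: 349
Huffman total = 52 + 82 + 87 + 103 + 159 + 190 + 349 = 1022 bits.
Saving = 1047 − 1022 = 25 bits.

25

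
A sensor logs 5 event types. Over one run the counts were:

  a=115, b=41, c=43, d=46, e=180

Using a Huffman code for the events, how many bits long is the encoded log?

Build the Huffman tree bottom-up:
b(41) + c(43) → 84
d(46) + 84 → 130
a(115) + 130 → 245
e(180) + 245 → 425
Total encoded bits = sum of merged weights = 84 + 130 + 245 + 425 = 884.

884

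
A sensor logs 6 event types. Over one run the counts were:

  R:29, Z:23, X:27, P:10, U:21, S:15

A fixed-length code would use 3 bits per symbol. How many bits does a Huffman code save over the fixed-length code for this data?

56

Fixed-length: 3 bits × 125 symbols = 375 bits.
Huffman merges:
combine P(10), S(15) → 25
combine U(21), Z(23) → 44
combine 25, X(27) → 52
combine R(29), 44 → 73
combine 52, 73 → 125
Huffman total = 25 + 44 + 52 + 73 + 125 = 319 bits.
Saving = 375 − 319 = 56 bits.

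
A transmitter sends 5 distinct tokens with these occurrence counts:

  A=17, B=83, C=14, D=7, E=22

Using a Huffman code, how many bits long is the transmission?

Merge the two smallest weights repeatedly:
merge D(7) and C(14): 21
merge A(17) and 21: 38
merge E(22) and 38: 60
merge 60 and B(83): 143
Each symbol's bit-cost is frequency × depth; summing gives 262 bits (equivalently 21 + 38 + 60 + 143).

262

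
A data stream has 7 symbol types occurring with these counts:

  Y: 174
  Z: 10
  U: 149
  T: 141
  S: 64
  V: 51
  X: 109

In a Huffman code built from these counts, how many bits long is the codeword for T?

Repeatedly merge the two smallest:
merge Z(10) and V(51): 61
merge 61 and S(64): 125
merge X(109) and 125: 234
merge T(141) and U(149): 290
merge Y(174) and 234: 408
merge 290 and 408: 698
T's leaf is at depth 2, giving a 2-bit codeword.

2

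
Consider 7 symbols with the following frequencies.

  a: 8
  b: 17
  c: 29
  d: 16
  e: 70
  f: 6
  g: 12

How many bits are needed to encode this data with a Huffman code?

Merge the two smallest weights repeatedly:
merge f(6) and a(8): 14
merge g(12) and 14: 26
merge d(16) and b(17): 33
merge 26 and c(29): 55
merge 33 and 55: 88
merge e(70) and 88: 158
The encoded length is the sum of every internal node's weight: 14 + 26 + 33 + 55 + 88 + 158 = 374 bits.

374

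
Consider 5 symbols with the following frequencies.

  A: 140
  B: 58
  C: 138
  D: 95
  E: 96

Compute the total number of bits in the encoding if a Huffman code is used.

1207

Build the Huffman tree bottom-up:
combine B(58), D(95) → 153
combine E(96), C(138) → 234
combine A(140), 153 → 293
combine 234, 293 → 527
The encoded length is the sum of every internal node's weight: 153 + 234 + 293 + 527 = 1207 bits.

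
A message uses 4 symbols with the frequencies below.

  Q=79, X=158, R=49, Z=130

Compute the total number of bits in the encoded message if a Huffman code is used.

802

Merge the two smallest weights repeatedly:
R(49) + Q(79) → 128
128 + Z(130) → 258
X(158) + 258 → 416
Each symbol's bit-cost is frequency × depth; summing gives 802 bits (equivalently 128 + 258 + 416).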